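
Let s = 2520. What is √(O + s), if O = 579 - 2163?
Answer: 6*√26 ≈ 30.594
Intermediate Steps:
O = -1584
√(O + s) = √(-1584 + 2520) = √936 = 6*√26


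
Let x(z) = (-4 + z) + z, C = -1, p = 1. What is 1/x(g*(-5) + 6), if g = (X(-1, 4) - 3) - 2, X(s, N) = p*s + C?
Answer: 1/78 ≈ 0.012821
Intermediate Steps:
X(s, N) = -1 + s (X(s, N) = 1*s - 1 = s - 1 = -1 + s)
g = -7 (g = ((-1 - 1) - 3) - 2 = (-2 - 3) - 2 = -5 - 2 = -7)
x(z) = -4 + 2*z
1/x(g*(-5) + 6) = 1/(-4 + 2*(-7*(-5) + 6)) = 1/(-4 + 2*(35 + 6)) = 1/(-4 + 2*41) = 1/(-4 + 82) = 1/78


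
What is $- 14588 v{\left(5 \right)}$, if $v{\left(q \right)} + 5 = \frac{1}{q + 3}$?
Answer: $\frac{142233}{2} \approx 71117.0$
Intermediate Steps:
$v{\left(q \right)} = -5 + \frac{1}{3 + q}$ ($v{\left(q \right)} = -5 + \frac{1}{q + 3} = -5 + \frac{1}{3 + q}$)
$- 14588 v{\left(5 \right)} = - 14588 \frac{-14 - 25}{3 + 5} = - 14588 \frac{-14 - 25}{8} = - 14588 \cdot \frac{1}{8} \left(-39\right) = \left(-14588\right) \left(- \frac{39}{8}\right) = \frac{142233}{2}$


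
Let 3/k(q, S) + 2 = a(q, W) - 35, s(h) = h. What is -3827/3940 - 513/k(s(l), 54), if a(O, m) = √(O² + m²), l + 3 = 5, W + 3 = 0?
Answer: 24924553/3940 - 171*√13 ≈ 5709.5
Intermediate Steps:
W = -3 (W = -3 + 0 = -3)
l = 2 (l = -3 + 5 = 2)
k(q, S) = 3/(-37 + √(9 + q²)) (k(q, S) = 3/(-2 + (√(q² + (-3)²) - 35)) = 3/(-2 + (√(q² + 9) - 35)) = 3/(-2 + (√(9 + q²) - 35)) = 3/(-2 + (-35 + √(9 + q²))) = 3/(-37 + √(9 + q²)))
-3827/3940 - 513/k(s(l), 54) = -3827/3940 - (-6327 + 171*√(9 + 2²)) = -3827*1/3940 - (-6327 + 171*√(9 + 4)) = -3827/3940 - (-6327 + 171*√13) = -3827/3940 - 513*(-37/3 + √13/3) = -3827/3940 + (6327 - 171*√13) = 24924553/3940 - 171*√13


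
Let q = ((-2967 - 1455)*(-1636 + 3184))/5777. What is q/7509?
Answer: -2281752/14459831 ≈ -0.15780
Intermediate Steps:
q = -6845256/5777 (q = -4422*1548*(1/5777) = -6845256*1/5777 = -6845256/5777 ≈ -1184.9)
q/7509 = -6845256/5777/7509 = -6845256/5777*1/7509 = -2281752/14459831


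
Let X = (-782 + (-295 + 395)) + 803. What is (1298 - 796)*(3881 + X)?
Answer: 2009004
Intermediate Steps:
X = 121 (X = (-782 + 100) + 803 = -682 + 803 = 121)
(1298 - 796)*(3881 + X) = (1298 - 796)*(3881 + 121) = 502*4002 = 2009004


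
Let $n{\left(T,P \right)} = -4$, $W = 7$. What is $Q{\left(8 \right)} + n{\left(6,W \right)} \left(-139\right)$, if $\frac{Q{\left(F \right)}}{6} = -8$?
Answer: $508$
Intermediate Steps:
$Q{\left(F \right)} = -48$ ($Q{\left(F \right)} = 6 \left(-8\right) = -48$)
$Q{\left(8 \right)} + n{\left(6,W \right)} \left(-139\right) = -48 - -556 = -48 + 556 = 508$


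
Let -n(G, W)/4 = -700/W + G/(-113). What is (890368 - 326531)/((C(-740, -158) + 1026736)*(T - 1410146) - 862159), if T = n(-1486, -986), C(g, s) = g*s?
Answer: -31410795433/89846706525515267 ≈ -3.4960e-7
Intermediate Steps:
n(G, W) = 2800/W + 4*G/113 (n(G, W) = -4*(-700/W + G/(-113)) = -4*(-700/W + G*(-1/113)) = -4*(-700/W - G/113) = 2800/W + 4*G/113)
T = -3088592/55709 (T = 2800/(-986) + (4/113)*(-1486) = 2800*(-1/986) - 5944/113 = -1400/493 - 5944/113 = -3088592/55709 ≈ -55.442)
(890368 - 326531)/((C(-740, -158) + 1026736)*(T - 1410146) - 862159) = (890368 - 326531)/((-740*(-158) + 1026736)*(-3088592/55709 - 1410146) - 862159) = 563837/((116920 + 1026736)*(-78560912106/55709) - 862159) = 563837/(1143656*(-78560912106/55709) - 862159) = 563837/(-89846658495499536/55709 - 862159) = 563837/(-89846706525515267/55709) = 563837*(-55709/89846706525515267) = -31410795433/89846706525515267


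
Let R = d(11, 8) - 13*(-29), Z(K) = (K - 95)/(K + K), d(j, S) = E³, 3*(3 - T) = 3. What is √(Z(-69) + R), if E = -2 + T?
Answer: √1800555/69 ≈ 19.447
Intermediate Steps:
T = 2 (T = 3 - ⅓*3 = 3 - 1 = 2)
E = 0 (E = -2 + 2 = 0)
d(j, S) = 0 (d(j, S) = 0³ = 0)
Z(K) = (-95 + K)/(2*K) (Z(K) = (-95 + K)/((2*K)) = (-95 + K)*(1/(2*K)) = (-95 + K)/(2*K))
R = 377 (R = 0 - 13*(-29) = 0 + 377 = 377)
√(Z(-69) + R) = √((½)*(-95 - 69)/(-69) + 377) = √((½)*(-1/69)*(-164) + 377) = √(82/69 + 377) = √(26095/69) = √1800555/69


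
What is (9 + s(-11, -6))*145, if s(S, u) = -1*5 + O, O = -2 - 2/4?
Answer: 435/2 ≈ 217.50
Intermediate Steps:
O = -5/2 (O = -2 - 2*¼ = -2 - ½ = -5/2 ≈ -2.5000)
s(S, u) = -15/2 (s(S, u) = -1*5 - 5/2 = -5 - 5/2 = -15/2)
(9 + s(-11, -6))*145 = (9 - 15/2)*145 = (3/2)*145 = 435/2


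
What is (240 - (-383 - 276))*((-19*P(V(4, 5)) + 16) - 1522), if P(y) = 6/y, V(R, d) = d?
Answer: -6871956/5 ≈ -1.3744e+6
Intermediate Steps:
(240 - (-383 - 276))*((-19*P(V(4, 5)) + 16) - 1522) = (240 - (-383 - 276))*((-114/5 + 16) - 1522) = (240 - 1*(-659))*((-114/5 + 16) - 1522) = (240 + 659)*((-19*6/5 + 16) - 1522) = 899*((-114/5 + 16) - 1522) = 899*(-34/5 - 1522) = 899*(-7644/5) = -6871956/5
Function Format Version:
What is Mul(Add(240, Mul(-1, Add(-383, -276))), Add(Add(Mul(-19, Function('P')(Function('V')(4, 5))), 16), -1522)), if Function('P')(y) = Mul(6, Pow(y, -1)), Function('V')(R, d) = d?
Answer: Rational(-6871956, 5) ≈ -1.3744e+6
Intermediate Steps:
Mul(Add(240, Mul(-1, Add(-383, -276))), Add(Add(Mul(-19, Function('P')(Function('V')(4, 5))), 16), -1522)) = Mul(Add(240, Mul(-1, Add(-383, -276))), Add(Add(Mul(-19, Mul(6, Pow(5, -1))), 16), -1522)) = Mul(Add(240, Mul(-1, -659)), Add(Add(Mul(-19, Mul(6, Rational(1, 5))), 16), -1522)) = Mul(Add(240, 659), Add(Add(Mul(-19, Rational(6, 5)), 16), -1522)) = Mul(899, Add(Add(Rational(-114, 5), 16), -1522)) = Mul(899, Add(Rational(-34, 5), -1522)) = Mul(899, Rational(-7644, 5)) = Rational(-6871956, 5)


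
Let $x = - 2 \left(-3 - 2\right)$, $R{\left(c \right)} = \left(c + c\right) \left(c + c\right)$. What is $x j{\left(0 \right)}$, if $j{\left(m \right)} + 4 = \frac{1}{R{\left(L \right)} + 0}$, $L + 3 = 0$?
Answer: $- \frac{715}{18} \approx -39.722$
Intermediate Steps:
$L = -3$ ($L = -3 + 0 = -3$)
$R{\left(c \right)} = 4 c^{2}$ ($R{\left(c \right)} = 2 c 2 c = 4 c^{2}$)
$j{\left(m \right)} = - \frac{143}{36}$ ($j{\left(m \right)} = -4 + \frac{1}{4 \left(-3\right)^{2} + 0} = -4 + \frac{1}{4 \cdot 9 + 0} = -4 + \frac{1}{36 + 0} = -4 + \frac{1}{36} = - \frac{143}{36}$)
$x = 10$ ($x = \left(-2\right) \left(-5\right) = 10$)
$x j{\left(0 \right)} = 10 \left(- \frac{143}{36}\right) = - \frac{715}{18}$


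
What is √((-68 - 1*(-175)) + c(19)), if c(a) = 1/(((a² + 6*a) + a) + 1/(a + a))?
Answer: √37710244977/18773 ≈ 10.344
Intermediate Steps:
c(a) = 1/(a² + 1/(2*a) + 7*a) (c(a) = 1/((a² + 7*a) + 1/(2*a)) = 1/(a² + 1/(2*a) + 7*a))
√((-68 - 1*(-175)) + c(19)) = √((-68 - 1*(-175)) + 2*19/(1 + 2*19³ + 14*19²)) = √((-68 + 175) + 2*19/(1 + 2*6859 + 14*361)) = √(107 + 2*19/(1 + 13718 + 5054)) = √(107 + 2*19/18773) = √(107 + 2*19*(1/18773)) = √(107 + 38/18773) = √(2008749/18773) = √37710244977/18773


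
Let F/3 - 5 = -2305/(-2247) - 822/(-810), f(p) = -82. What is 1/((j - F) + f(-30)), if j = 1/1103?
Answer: -37176615/3833688764 ≈ -0.0096973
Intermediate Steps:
F = 711913/33705 (F = 15 + 3*(-2305/(-2247) - 822/(-810)) = 15 + 3*(-2305*(-1/2247) - 822*(-1/810)) = 15 + 3*(2305/2247 + 137/135) = 15 + 3*(206338/101115) = 15 + 206338/33705 = 711913/33705 ≈ 21.122)
j = 1/1103 ≈ 0.00090662
1/((j - F) + f(-30)) = 1/((1/1103 - 1*711913/33705) - 82) = 1/((1/1103 - 711913/33705) - 82) = 1/(-785206334/37176615 - 82) = 1/(-3833688764/37176615) = -37176615/3833688764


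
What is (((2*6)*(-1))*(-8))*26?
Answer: 2496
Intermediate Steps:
(((2*6)*(-1))*(-8))*26 = ((12*(-1))*(-8))*26 = -12*(-8)*26 = 96*26 = 2496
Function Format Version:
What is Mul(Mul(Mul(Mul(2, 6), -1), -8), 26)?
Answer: 2496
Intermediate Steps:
Mul(Mul(Mul(Mul(2, 6), -1), -8), 26) = Mul(Mul(Mul(12, -1), -8), 26) = Mul(Mul(-12, -8), 26) = Mul(96, 26) = 2496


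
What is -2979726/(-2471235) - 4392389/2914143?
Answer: -723759255199/2400510725535 ≈ -0.30150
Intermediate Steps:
-2979726/(-2471235) - 4392389/2914143 = -2979726*(-1/2471235) - 4392389*1/2914143 = 993242/823745 - 4392389/2914143 = -723759255199/2400510725535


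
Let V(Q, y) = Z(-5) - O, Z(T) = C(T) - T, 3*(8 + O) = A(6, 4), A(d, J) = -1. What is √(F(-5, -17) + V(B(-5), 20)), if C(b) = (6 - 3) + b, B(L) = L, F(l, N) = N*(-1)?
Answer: √255/3 ≈ 5.3229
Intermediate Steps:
F(l, N) = -N
C(b) = 3 + b
O = -25/3 (O = -8 + (⅓)*(-1) = -8 - ⅓ = -25/3 ≈ -8.3333)
Z(T) = 3 (Z(T) = (3 + T) - T = 3)
V(Q, y) = 34/3 (V(Q, y) = 3 - 1*(-25/3) = 3 + 25/3 = 34/3)
√(F(-5, -17) + V(B(-5), 20)) = √(-1*(-17) + 34/3) = √(17 + 34/3) = √(85/3) = √255/3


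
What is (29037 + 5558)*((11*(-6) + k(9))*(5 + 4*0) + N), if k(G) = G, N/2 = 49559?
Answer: 3419127635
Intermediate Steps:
N = 99118 (N = 2*49559 = 99118)
(29037 + 5558)*((11*(-6) + k(9))*(5 + 4*0) + N) = (29037 + 5558)*((11*(-6) + 9)*(5 + 4*0) + 99118) = 34595*((-66 + 9)*(5 + 0) + 99118) = 34595*(-57*5 + 99118) = 34595*(-285 + 99118) = 34595*98833 = 3419127635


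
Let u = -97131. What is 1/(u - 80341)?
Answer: -1/177472 ≈ -5.6347e-6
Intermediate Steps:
1/(u - 80341) = 1/(-97131 - 80341) = 1/(-177472) = -1/177472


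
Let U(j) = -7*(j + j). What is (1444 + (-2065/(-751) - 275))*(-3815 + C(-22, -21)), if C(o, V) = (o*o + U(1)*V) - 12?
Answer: -2683071216/751 ≈ -3.5727e+6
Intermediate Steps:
U(j) = -14*j
C(o, V) = -12 + o**2 - 14*V (C(o, V) = (o*o + (-14*1)*V) - 12 = (o**2 - 14*V) - 12 = -12 + o**2 - 14*V)
(1444 + (-2065/(-751) - 275))*(-3815 + C(-22, -21)) = (1444 + (-2065/(-751) - 275))*(-3815 + (-12 + (-22)**2 - 14*(-21))) = (1444 + (-2065*(-1/751) - 275))*(-3815 + (-12 + 484 + 294)) = (1444 + (2065/751 - 275))*(-3815 + 766) = (1444 - 204460/751)*(-3049) = (879984/751)*(-3049) = -2683071216/751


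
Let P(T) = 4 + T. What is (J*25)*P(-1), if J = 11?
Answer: 825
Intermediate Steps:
(J*25)*P(-1) = (11*25)*(4 - 1) = 275*3 = 825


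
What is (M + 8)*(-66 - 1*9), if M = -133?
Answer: 9375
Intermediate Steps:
(M + 8)*(-66 - 1*9) = (-133 + 8)*(-66 - 1*9) = -125*(-66 - 9) = -125*(-75) = 9375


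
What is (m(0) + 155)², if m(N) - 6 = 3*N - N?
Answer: 25921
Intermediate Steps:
m(N) = 6 + 2*N (m(N) = 6 + (3*N - N) = 6 + 2*N)
(m(0) + 155)² = ((6 + 2*0) + 155)² = ((6 + 0) + 155)² = (6 + 155)² = 161² = 25921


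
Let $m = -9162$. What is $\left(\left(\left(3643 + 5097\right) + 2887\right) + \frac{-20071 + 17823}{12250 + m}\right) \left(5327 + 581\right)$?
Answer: $\frac{13256786914}{193} \approx 6.8688 \cdot 10^{7}$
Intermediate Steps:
$\left(\left(\left(3643 + 5097\right) + 2887\right) + \frac{-20071 + 17823}{12250 + m}\right) \left(5327 + 581\right) = \left(\left(\left(3643 + 5097\right) + 2887\right) + \frac{-20071 + 17823}{12250 - 9162}\right) \left(5327 + 581\right) = \left(\left(8740 + 2887\right) - \frac{2248}{3088}\right) 5908 = \left(11627 - \frac{281}{386}\right) 5908 = \frac{4487741}{386} \cdot 5908 = \frac{13256786914}{193}$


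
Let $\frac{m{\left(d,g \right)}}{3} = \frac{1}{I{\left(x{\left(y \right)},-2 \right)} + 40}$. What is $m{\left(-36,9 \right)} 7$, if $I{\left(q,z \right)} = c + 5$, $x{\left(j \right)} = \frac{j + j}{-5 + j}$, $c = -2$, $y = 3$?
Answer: $\frac{21}{43} \approx 0.48837$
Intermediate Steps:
$x{\left(j \right)} = \frac{2 j}{-5 + j}$
$I{\left(q,z \right)} = 3$ ($I{\left(q,z \right)} = -2 + 5 = 3$)
$m{\left(d,g \right)} = \frac{3}{43}$ ($m{\left(d,g \right)} = \frac{3}{3 + 40} = \frac{3}{43}$)
$m{\left(-36,9 \right)} 7 = \frac{3}{43} \cdot 7 = \frac{21}{43}$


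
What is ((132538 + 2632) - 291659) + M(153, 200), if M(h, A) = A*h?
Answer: -125889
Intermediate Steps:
((132538 + 2632) - 291659) + M(153, 200) = ((132538 + 2632) - 291659) + 200*153 = (135170 - 291659) + 30600 = -156489 + 30600 = -125889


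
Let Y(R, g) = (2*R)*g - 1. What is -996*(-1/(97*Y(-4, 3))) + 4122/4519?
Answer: 5494926/10958575 ≈ 0.50143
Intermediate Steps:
Y(R, g) = -1 + 2*R*g (Y(R, g) = 2*R*g - 1 = -1 + 2*R*g)
-996*(-1/(97*Y(-4, 3))) + 4122/4519 = -996*(-1/(97*(-1 + 2*(-4)*3))) + 4122/4519 = -996*(-1/(97*(-1 - 24))) + 4122*(1/4519) = -996/((-25*(-97))) + 4122/4519 = -996/2425 + 4122/4519 = 5494926/10958575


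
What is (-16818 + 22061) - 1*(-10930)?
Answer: 16173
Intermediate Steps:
(-16818 + 22061) - 1*(-10930) = 5243 + 10930 = 16173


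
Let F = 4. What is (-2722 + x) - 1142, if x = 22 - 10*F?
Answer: -3882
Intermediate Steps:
x = -18 (x = 22 - 10*4 = 22 - 40 = -18)
(-2722 + x) - 1142 = (-2722 - 18) - 1142 = -2740 - 1142 = -3882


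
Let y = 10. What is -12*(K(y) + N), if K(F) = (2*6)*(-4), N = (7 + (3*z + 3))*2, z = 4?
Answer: 48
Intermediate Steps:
N = 44 (N = (7 + (3*4 + 3))*2 = (7 + (12 + 3))*2 = (7 + 15)*2 = 22*2 = 44)
K(F) = -48 (K(F) = 12*(-4) = -48)
-12*(K(y) + N) = -12*(-48 + 44) = -12*(-4) = 48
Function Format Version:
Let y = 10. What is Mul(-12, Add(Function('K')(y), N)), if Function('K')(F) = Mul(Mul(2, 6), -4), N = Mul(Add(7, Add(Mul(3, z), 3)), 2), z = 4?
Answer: 48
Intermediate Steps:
N = 44 (N = Mul(Add(7, Add(Mul(3, 4), 3)), 2) = Mul(Add(7, Add(12, 3)), 2) = Mul(Add(7, 15), 2) = Mul(22, 2) = 44)
Function('K')(F) = -48 (Function('K')(F) = Mul(12, -4) = -48)
Mul(-12, Add(Function('K')(y), N)) = Mul(-12, Add(-48, 44)) = Mul(-12, -4) = 48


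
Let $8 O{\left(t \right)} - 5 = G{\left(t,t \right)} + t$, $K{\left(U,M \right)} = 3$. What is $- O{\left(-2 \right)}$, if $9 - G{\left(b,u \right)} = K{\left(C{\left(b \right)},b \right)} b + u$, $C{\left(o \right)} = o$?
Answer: $- \frac{5}{2} \approx -2.5$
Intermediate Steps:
$G{\left(b,u \right)} = 9 - u - 3 b$ ($G{\left(b,u \right)} = 9 - \left(3 b + u\right) = 9 - \left(u + 3 b\right) = 9 - u - 3 b$)
$O{\left(t \right)} = \frac{7}{4} - \frac{3 t}{8}$ ($O{\left(t \right)} = \frac{5}{8} + \frac{\left(9 - t - 3 t\right) + t}{8} = \frac{5}{8} + \frac{\left(9 - 4 t\right) + t}{8} = \frac{5}{8} + \frac{9 - 3 t}{8} = \frac{5}{8} - \left(- \frac{9}{8} + \frac{3 t}{8}\right) = \frac{7}{4} - \frac{3 t}{8}$)
$- O{\left(-2 \right)} = - (\frac{7}{4} - - \frac{3}{4}) = - (\frac{7}{4} + \frac{3}{4}) = \left(-1\right) \frac{5}{2} = - \frac{5}{2}$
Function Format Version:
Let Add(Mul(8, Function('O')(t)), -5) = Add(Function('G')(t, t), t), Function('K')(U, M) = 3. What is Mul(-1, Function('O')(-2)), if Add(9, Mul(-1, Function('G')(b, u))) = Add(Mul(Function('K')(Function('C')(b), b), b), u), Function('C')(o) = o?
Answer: Rational(-5, 2) ≈ -2.5000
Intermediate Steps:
Function('G')(b, u) = Add(9, Mul(-1, u), Mul(-3, b)) (Function('G')(b, u) = Add(9, Mul(-1, Add(Mul(3, b), u))) = Add(9, Mul(-1, Add(u, Mul(3, b)))) = Add(9, Add(Mul(-1, u), Mul(-3, b))) = Add(9, Mul(-1, u), Mul(-3, b)))
Function('O')(t) = Add(Rational(7, 4), Mul(Rational(-3, 8), t)) (Function('O')(t) = Add(Rational(5, 8), Mul(Rational(1, 8), Add(Add(9, Mul(-1, t), Mul(-3, t)), t))) = Add(Rational(5, 8), Mul(Rational(1, 8), Add(Add(9, Mul(-4, t)), t))) = Add(Rational(5, 8), Mul(Rational(1, 8), Add(9, Mul(-3, t)))) = Add(Rational(5, 8), Add(Rational(9, 8), Mul(Rational(-3, 8), t))) = Add(Rational(7, 4), Mul(Rational(-3, 8), t)))
Mul(-1, Function('O')(-2)) = Mul(-1, Add(Rational(7, 4), Mul(Rational(-3, 8), -2))) = Mul(-1, Add(Rational(7, 4), Rational(3, 4))) = Mul(-1, Rational(5, 2)) = Rational(-5, 2)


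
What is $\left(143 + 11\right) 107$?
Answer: $16478$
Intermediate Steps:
$\left(143 + 11\right) 107 = 154 \cdot 107 = 16478$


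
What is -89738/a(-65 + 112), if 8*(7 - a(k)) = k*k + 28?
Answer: 717904/2181 ≈ 329.16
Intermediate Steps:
a(k) = 7/2 - k**2/8 (a(k) = 7 - (k*k + 28)/8 = 7 - (k**2 + 28)/8 = 7 - (28 + k**2)/8 = 7 + (-7/2 - k**2/8) = 7/2 - k**2/8)
-89738/a(-65 + 112) = -89738/(7/2 - (-65 + 112)**2/8) = -89738/(7/2 - 1/8*47**2) = -89738/(7/2 - 1/8*2209) = -89738/(7/2 - 2209/8) = -89738/(-2181/8) = -89738*(-8/2181) = 717904/2181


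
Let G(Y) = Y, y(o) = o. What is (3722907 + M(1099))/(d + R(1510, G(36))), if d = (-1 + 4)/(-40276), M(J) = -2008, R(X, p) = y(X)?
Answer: 149862928124/60816757 ≈ 2464.2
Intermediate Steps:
R(X, p) = X
d = -3/40276 (d = 3*(-1/40276) = -3/40276 ≈ -7.4486e-5)
(3722907 + M(1099))/(d + R(1510, G(36))) = (3722907 - 2008)/(-3/40276 + 1510) = 3720899/(60816757/40276) = 3720899*(40276/60816757) = 149862928124/60816757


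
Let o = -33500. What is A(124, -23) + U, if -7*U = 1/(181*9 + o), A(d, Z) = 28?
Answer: 6246717/223097 ≈ 28.000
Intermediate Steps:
U = 1/223097 (U = -1/(7*(181*9 - 33500)) = -1/(7*(1629 - 33500)) = -1/7/(-31871) = -1/7*(-1/31871) = 1/223097 ≈ 4.4824e-6)
A(124, -23) + U = 28 + 1/223097 = 6246717/223097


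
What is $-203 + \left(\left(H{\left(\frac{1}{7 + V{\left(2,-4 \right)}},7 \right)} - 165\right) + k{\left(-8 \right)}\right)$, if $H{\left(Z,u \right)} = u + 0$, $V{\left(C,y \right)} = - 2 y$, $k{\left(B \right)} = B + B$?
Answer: $-377$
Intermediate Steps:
$k{\left(B \right)} = 2 B$
$H{\left(Z,u \right)} = u$
$-203 + \left(\left(H{\left(\frac{1}{7 + V{\left(2,-4 \right)}},7 \right)} - 165\right) + k{\left(-8 \right)}\right) = -203 + \left(\left(7 - 165\right) + 2 \left(-8\right)\right) = -203 - 174 = -377$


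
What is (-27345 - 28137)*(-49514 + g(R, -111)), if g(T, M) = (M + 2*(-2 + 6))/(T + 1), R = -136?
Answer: 123619203778/45 ≈ 2.7471e+9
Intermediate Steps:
g(T, M) = (8 + M)/(1 + T) (g(T, M) = (M + 2*4)/(1 + T) = (M + 8)/(1 + T) = (8 + M)/(1 + T))
(-27345 - 28137)*(-49514 + g(R, -111)) = (-27345 - 28137)*(-49514 + (8 - 111)/(1 - 136)) = -55482*(-49514 - 103/(-135)) = -55482*(-49514 - 1/135*(-103)) = -55482*(-49514 + 103/135) = -55482*(-6684287/135) = 123619203778/45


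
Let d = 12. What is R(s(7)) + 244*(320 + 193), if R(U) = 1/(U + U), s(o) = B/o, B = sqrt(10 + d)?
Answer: 125172 + 7*sqrt(22)/44 ≈ 1.2517e+5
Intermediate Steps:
B = sqrt(22) (B = sqrt(10 + 12) = sqrt(22) ≈ 4.6904)
s(o) = sqrt(22)/o
R(U) = 1/(2*U)
R(s(7)) + 244*(320 + 193) = 1/(2*((sqrt(22)/7))) + 244*(320 + 193) = 1/(2*((sqrt(22)*(1/7)))) + 244*513 = 1/(2*((sqrt(22)/7))) + 125172 = (7*sqrt(22)/22)/2 + 125172 = 7*sqrt(22)/44 + 125172 = 125172 + 7*sqrt(22)/44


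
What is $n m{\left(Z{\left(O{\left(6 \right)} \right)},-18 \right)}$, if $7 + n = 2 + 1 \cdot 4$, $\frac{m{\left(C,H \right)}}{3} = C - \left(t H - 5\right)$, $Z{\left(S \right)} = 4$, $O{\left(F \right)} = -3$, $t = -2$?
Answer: $81$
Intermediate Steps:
$m{\left(C,H \right)} = 15 + 3 C + 6 H$ ($m{\left(C,H \right)} = 3 \left(C - \left(- 2 H - 5\right)\right) = 3 \left(C - \left(-5 - 2 H\right)\right) = 3 \left(C + \left(5 + 2 H\right)\right) = 3 \left(5 + C + 2 H\right) = 15 + 3 C + 6 H$)
$n = -1$ ($n = -7 + \left(2 + 1 \cdot 4\right) = -7 + \left(2 + 4\right) = -7 + 6 = -1$)
$n m{\left(Z{\left(O{\left(6 \right)} \right)},-18 \right)} = - (15 + 3 \cdot 4 + 6 \left(-18\right)) = - (15 + 12 - 108) = \left(-1\right) \left(-81\right) = 81$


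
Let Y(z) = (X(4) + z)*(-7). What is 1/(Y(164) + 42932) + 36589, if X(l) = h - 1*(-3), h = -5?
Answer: 1529347023/41798 ≈ 36589.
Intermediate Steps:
X(l) = -2 (X(l) = -5 - 1*(-3) = -5 + 3 = -2)
Y(z) = 14 - 7*z (Y(z) = (-2 + z)*(-7) = 14 - 7*z)
1/(Y(164) + 42932) + 36589 = 1/((14 - 7*164) + 42932) + 36589 = 1/((14 - 1148) + 42932) + 36589 = 1/(-1134 + 42932) + 36589 = 1/41798 + 36589 = 1529347023/41798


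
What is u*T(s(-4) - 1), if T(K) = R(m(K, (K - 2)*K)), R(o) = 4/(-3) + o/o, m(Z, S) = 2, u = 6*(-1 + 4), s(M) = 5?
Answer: -6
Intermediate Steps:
u = 18 (u = 6*3 = 18)
R(o) = -⅓ (R(o) = 4*(-⅓) + 1 = -4/3 + 1 = -⅓)
T(K) = -⅓
u*T(s(-4) - 1) = 18*(-⅓) = -6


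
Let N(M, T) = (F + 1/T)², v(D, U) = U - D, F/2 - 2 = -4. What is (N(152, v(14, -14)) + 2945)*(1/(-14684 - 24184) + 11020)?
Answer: 47353387685571/1451072 ≈ 3.2633e+7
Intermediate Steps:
F = -4 (F = 4 + 2*(-4) = 4 - 8 = -4)
N(M, T) = (-4 + 1/T)²
(N(152, v(14, -14)) + 2945)*(1/(-14684 - 24184) + 11020) = ((-1 + 4*(-14 - 1*14))²/(-14 - 1*14)² + 2945)*(1/(-14684 - 24184) + 11020) = ((-1 + 4*(-14 - 14))²/(-14 - 14)² + 2945)*(1/(-38868) + 11020) = ((-1 + 4*(-28))²/(-28)² + 2945)*(-1/38868 + 11020) = ((-1 - 112)²/784 + 2945)*(428325359/38868) = ((1/784)*(-113)² + 2945)*(428325359/38868) = ((1/784)*12769 + 2945)*(428325359/38868) = (12769/784 + 2945)*(428325359/38868) = (2321649/784)*(428325359/38868) = 47353387685571/1451072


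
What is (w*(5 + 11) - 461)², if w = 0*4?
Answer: 212521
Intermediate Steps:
w = 0
(w*(5 + 11) - 461)² = (0*(5 + 11) - 461)² = (0*16 - 461)² = (0 - 461)² = (-461)² = 212521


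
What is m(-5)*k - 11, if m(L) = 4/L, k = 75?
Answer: -71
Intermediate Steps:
m(-5)*k - 11 = (4/(-5))*75 - 11 = (4*(-1/5))*75 - 11 = -4/5*75 - 11 = -60 - 11 = -71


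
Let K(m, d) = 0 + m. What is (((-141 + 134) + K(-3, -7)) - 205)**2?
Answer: 46225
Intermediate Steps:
K(m, d) = m
(((-141 + 134) + K(-3, -7)) - 205)**2 = (((-141 + 134) - 3) - 205)**2 = ((-7 - 3) - 205)**2 = (-10 - 205)**2 = (-215)**2 = 46225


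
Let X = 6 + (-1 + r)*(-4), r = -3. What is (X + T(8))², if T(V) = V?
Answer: 900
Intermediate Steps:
X = 22 (X = 6 + (-1 - 3)*(-4) = 6 - 4*(-4) = 6 + 16 = 22)
(X + T(8))² = (22 + 8)² = 30² = 900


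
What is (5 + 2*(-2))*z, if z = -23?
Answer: -23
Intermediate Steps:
(5 + 2*(-2))*z = (5 + 2*(-2))*(-23) = (5 - 4)*(-23) = 1*(-23) = -23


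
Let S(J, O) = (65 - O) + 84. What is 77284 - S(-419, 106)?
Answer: 77241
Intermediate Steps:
S(J, O) = 149 - O
77284 - S(-419, 106) = 77284 - (149 - 1*106) = 77284 - (149 - 106) = 77284 - 1*43 = 77284 - 43 = 77241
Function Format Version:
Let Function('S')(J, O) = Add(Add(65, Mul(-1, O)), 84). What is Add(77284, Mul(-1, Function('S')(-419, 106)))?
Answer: 77241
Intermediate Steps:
Function('S')(J, O) = Add(149, Mul(-1, O))
Add(77284, Mul(-1, Function('S')(-419, 106))) = Add(77284, Mul(-1, Add(149, Mul(-1, 106)))) = Add(77284, Mul(-1, Add(149, -106))) = Add(77284, Mul(-1, 43)) = Add(77284, -43) = 77241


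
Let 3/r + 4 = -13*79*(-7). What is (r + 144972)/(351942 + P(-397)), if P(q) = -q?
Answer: 347207941/843851905 ≈ 0.41146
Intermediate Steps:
r = 1/2395 (r = 3/(-4 - 13*79*(-7)) = 3/(-4 - 1027*(-7)) = 3/(-4 + 7189) = 3/7185 = 3*(1/7185) = 1/2395 ≈ 0.00041754)
(r + 144972)/(351942 + P(-397)) = (1/2395 + 144972)/(351942 - 1*(-397)) = 347207941/(2395*(351942 + 397)) = (347207941/2395)/352339 = (347207941/2395)*(1/352339) = 347207941/843851905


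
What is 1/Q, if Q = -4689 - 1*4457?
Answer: -1/9146 ≈ -0.00010934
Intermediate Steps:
Q = -9146 (Q = -4689 - 4457 = -9146)
1/Q = 1/(-9146) = -1/9146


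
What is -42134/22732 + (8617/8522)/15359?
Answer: -689337251711/371922224417 ≈ -1.8534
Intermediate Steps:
-42134/22732 + (8617/8522)/15359 = -42134*1/22732 + (8617*(1/8522))*(1/15359) = -21067/11366 + (8617/8522)*(1/15359) = -21067/11366 + 8617/130889398 = -689337251711/371922224417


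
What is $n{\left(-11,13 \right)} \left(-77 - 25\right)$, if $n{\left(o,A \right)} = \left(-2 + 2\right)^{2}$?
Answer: $0$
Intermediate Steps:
$n{\left(o,A \right)} = 0$ ($n{\left(o,A \right)} = 0^{2} = 0$)
$n{\left(-11,13 \right)} \left(-77 - 25\right) = 0 \left(-77 - 25\right) = 0 \left(-102\right) = 0$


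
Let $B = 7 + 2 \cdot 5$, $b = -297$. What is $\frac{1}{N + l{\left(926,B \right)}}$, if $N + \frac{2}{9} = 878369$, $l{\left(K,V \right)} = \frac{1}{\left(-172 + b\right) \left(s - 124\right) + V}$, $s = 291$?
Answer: $\frac{234918}{206344636535} \approx 1.1385 \cdot 10^{-6}$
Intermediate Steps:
$B = 17$ ($B = 7 + 10 = 17$)
$l{\left(K,V \right)} = \frac{1}{-78323 + V}$ ($l{\left(K,V \right)} = \frac{1}{\left(-172 - 297\right) \left(291 - 124\right) + V} = \frac{1}{\left(-469\right) 167 + V} = \frac{1}{-78323 + V}$)
$N = \frac{7905319}{9}$ ($N = - \frac{2}{9} + 878369 = \frac{7905319}{9} \approx 8.7837 \cdot 10^{5}$)
$\frac{1}{N + l{\left(926,B \right)}} = \frac{1}{\frac{7905319}{9} + \frac{1}{-78323 + 17}} = \frac{1}{\frac{7905319}{9} + \frac{1}{-78306}} = \frac{1}{\frac{7905319}{9} - \frac{1}{78306}} = \frac{1}{\frac{206344636535}{234918}} = \frac{234918}{206344636535}$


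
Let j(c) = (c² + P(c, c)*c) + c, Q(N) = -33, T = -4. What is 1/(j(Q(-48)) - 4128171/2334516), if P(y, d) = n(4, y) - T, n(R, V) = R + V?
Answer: 778172/1462365475 ≈ 0.00053213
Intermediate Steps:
P(y, d) = 8 + y (P(y, d) = (4 + y) - 1*(-4) = (4 + y) + 4 = 8 + y)
j(c) = c + c² + c*(8 + c) (j(c) = (c² + (8 + c)*c) + c = (c² + c*(8 + c)) + c = c + c² + c*(8 + c))
1/(j(Q(-48)) - 4128171/2334516) = 1/(-33*(9 + 2*(-33)) - 4128171/2334516) = 1/(-33*(9 - 66) - 4128171*1/2334516) = 1/(-33*(-57) - 1376057/778172) = 1/(1881 - 1376057/778172) = 1/(1462365475/778172) = 778172/1462365475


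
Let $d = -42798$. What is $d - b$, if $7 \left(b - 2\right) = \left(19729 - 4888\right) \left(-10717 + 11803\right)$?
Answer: $- \frac{16416926}{7} \approx -2.3453 \cdot 10^{6}$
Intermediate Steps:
$b = \frac{16117340}{7}$ ($b = 2 + \frac{\left(19729 - 4888\right) \left(-10717 + 11803\right)}{7} = 2 + \frac{14841 \cdot 1086}{7} = 2 + \frac{1}{7} \cdot 16117326 = 2 + \frac{16117326}{7} = \frac{16117340}{7} \approx 2.3025 \cdot 10^{6}$)
$d - b = -42798 - \frac{16117340}{7} = - \frac{16416926}{7}$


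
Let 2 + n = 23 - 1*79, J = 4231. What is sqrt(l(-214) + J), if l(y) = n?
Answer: sqrt(4173) ≈ 64.599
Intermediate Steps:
n = -58 (n = -2 + (23 - 1*79) = -2 + (23 - 79) = -2 - 56 = -58)
l(y) = -58
sqrt(l(-214) + J) = sqrt(-58 + 4231) = sqrt(4173)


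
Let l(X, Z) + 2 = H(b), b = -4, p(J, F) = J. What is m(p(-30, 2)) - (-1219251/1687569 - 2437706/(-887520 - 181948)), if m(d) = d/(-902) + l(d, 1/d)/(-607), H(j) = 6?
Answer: -126006412224217555/82346153201414674 ≈ -1.5302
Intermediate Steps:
l(X, Z) = 4 (l(X, Z) = -2 + 6 = 4)
m(d) = -4/607 - d/902 (m(d) = d/(-902) + 4/(-607) = d*(-1/902) + 4*(-1/607) = -d/902 - 4/607 = -4/607 - d/902)
m(p(-30, 2)) - (-1219251/1687569 - 2437706/(-887520 - 181948)) = (-4/607 - 1/902*(-30)) - (-1219251/1687569 - 2437706/(-887520 - 181948)) = (-4/607 + 15/451) - (-1219251*1/1687569 - 2437706/(-1069468)) = 7301/273757 - (-406417/562523 - 2437706*(-1/1069468)) = 7301/273757 - (-406417/562523 + 1218853/534734) = 7301/273757 - 1*468307858041/300800173882 = 7301/273757 - 468307858041/300800173882 = -126006412224217555/82346153201414674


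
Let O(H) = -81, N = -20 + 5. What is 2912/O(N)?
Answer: -2912/81 ≈ -35.951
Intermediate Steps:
N = -15
2912/O(N) = 2912/(-81) = 2912*(-1/81) = -2912/81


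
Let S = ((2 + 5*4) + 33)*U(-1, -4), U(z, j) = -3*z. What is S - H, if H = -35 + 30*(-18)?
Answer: 740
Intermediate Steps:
H = -575 (H = -35 - 540 = -575)
S = 165 (S = ((2 + 5*4) + 33)*(-3*(-1)) = ((2 + 20) + 33)*3 = (22 + 33)*3 = 55*3 = 165)
S - H = 165 - 1*(-575) = 165 + 575 = 740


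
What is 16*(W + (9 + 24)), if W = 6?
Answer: 624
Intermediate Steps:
16*(W + (9 + 24)) = 16*(6 + (9 + 24)) = 16*(6 + 33) = 16*39 = 624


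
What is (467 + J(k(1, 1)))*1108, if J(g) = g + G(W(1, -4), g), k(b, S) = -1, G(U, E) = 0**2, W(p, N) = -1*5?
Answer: 516328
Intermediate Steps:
W(p, N) = -5
G(U, E) = 0
J(g) = g (J(g) = g + 0 = g)
(467 + J(k(1, 1)))*1108 = (467 - 1)*1108 = 466*1108 = 516328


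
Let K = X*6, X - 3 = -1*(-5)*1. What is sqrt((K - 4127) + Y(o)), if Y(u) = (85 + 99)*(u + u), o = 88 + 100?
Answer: sqrt(65105) ≈ 255.16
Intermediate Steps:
X = 8 (X = 3 - 1*(-5)*1 = 3 + 5*1 = 3 + 5 = 8)
o = 188
Y(u) = 368*u (Y(u) = 184*(2*u) = 368*u)
K = 48 (K = 8*6 = 48)
sqrt((K - 4127) + Y(o)) = sqrt((48 - 4127) + 368*188) = sqrt(-4079 + 69184) = sqrt(65105)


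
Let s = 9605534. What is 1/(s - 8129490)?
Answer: 1/1476044 ≈ 6.7749e-7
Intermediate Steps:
1/(s - 8129490) = 1/(9605534 - 8129490) = 1/1476044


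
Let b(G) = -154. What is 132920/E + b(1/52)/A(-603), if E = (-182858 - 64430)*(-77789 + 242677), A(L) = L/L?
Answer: -784915373687/5096852968 ≈ -154.00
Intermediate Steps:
A(L) = 1
E = -40774823744 (E = -247288*164888 = -40774823744)
132920/E + b(1/52)/A(-603) = 132920/(-40774823744) - 154/1 = 132920*(-1/40774823744) - 154*1 = -16615/5096852968 - 154 = -784915373687/5096852968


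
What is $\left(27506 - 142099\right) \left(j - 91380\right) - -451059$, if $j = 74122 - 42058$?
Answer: $6797649447$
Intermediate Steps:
$j = 32064$
$\left(27506 - 142099\right) \left(j - 91380\right) - -451059 = \left(27506 - 142099\right) \left(32064 - 91380\right) - -451059 = \left(-114593\right) \left(-59316\right) + 451059 = 6797198388 + 451059 = 6797649447$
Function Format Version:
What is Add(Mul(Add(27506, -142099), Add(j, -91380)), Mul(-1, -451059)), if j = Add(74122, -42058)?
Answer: 6797649447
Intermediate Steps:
j = 32064
Add(Mul(Add(27506, -142099), Add(j, -91380)), Mul(-1, -451059)) = Add(Mul(Add(27506, -142099), Add(32064, -91380)), Mul(-1, -451059)) = Add(Mul(-114593, -59316), 451059) = Add(6797198388, 451059) = 6797649447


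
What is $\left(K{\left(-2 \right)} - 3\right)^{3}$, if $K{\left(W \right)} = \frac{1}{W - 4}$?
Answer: $- \frac{6859}{216} \approx -31.755$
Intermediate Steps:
$K{\left(W \right)} = \frac{1}{-4 + W}$
$\left(K{\left(-2 \right)} - 3\right)^{3} = \left(\frac{1}{-4 - 2} - 3\right)^{3} = \left(\frac{1}{-6} - 3\right)^{3} = \left(- \frac{1}{6} - 3\right)^{3} = \left(- \frac{19}{6}\right)^{3} = - \frac{6859}{216}$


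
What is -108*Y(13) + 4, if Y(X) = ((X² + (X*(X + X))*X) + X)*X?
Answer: -6424700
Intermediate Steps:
Y(X) = X*(X + X² + 2*X³) (Y(X) = ((X² + (X*(2*X))*X) + X)*X = ((X² + (2*X²)*X) + X)*X = ((X² + 2*X³) + X)*X = (X + X² + 2*X³)*X = X*(X + X² + 2*X³))
-108*Y(13) + 4 = -108*13²*(1 + 13 + 2*13²) + 4 = -18252*(1 + 13 + 2*169) + 4 = -18252*(1 + 13 + 338) + 4 = -18252*352 + 4 = -108*59488 + 4 = -6424704 + 4 = -6424700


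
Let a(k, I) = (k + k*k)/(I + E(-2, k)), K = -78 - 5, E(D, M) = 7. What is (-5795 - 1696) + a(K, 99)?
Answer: -393620/53 ≈ -7426.8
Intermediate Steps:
K = -83
a(k, I) = (k + k²)/(7 + I) (a(k, I) = (k + k*k)/(I + 7) = (k + k²)/(7 + I))
(-5795 - 1696) + a(K, 99) = (-5795 - 1696) - 83*(1 - 83)/(7 + 99) = -7491 - 83*(-82)/106 = -7491 - 83*1/106*(-82) = -7491 + 3403/53 = -393620/53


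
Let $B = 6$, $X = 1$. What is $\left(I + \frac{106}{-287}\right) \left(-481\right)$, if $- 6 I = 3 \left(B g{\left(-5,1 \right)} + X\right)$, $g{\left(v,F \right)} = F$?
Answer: $\frac{1068301}{574} \approx 1861.2$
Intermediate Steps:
$I = - \frac{7}{2}$ ($I = - \frac{3 \left(6 \cdot 1 + 1\right)}{6} = - \frac{3 \left(6 + 1\right)}{6} = - \frac{3 \cdot 7}{6} = \left(- \frac{1}{6}\right) 21 = - \frac{7}{2} \approx -3.5$)
$\left(I + \frac{106}{-287}\right) \left(-481\right) = \left(- \frac{7}{2} + \frac{106}{-287}\right) \left(-481\right) = \left(- \frac{7}{2} + 106 \left(- \frac{1}{287}\right)\right) \left(-481\right) = \left(- \frac{7}{2} - \frac{106}{287}\right) \left(-481\right) = \left(- \frac{2221}{574}\right) \left(-481\right) = \frac{1068301}{574}$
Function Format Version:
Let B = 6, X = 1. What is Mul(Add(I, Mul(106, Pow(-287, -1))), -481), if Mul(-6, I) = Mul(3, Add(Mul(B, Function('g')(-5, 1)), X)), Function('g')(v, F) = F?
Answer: Rational(1068301, 574) ≈ 1861.2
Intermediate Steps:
I = Rational(-7, 2) (I = Mul(Rational(-1, 6), Mul(3, Add(Mul(6, 1), 1))) = Mul(Rational(-1, 6), Mul(3, Add(6, 1))) = Mul(Rational(-1, 6), Mul(3, 7)) = Mul(Rational(-1, 6), 21) = Rational(-7, 2) ≈ -3.5000)
Mul(Add(I, Mul(106, Pow(-287, -1))), -481) = Mul(Add(Rational(-7, 2), Mul(106, Pow(-287, -1))), -481) = Mul(Add(Rational(-7, 2), Mul(106, Rational(-1, 287))), -481) = Mul(Add(Rational(-7, 2), Rational(-106, 287)), -481) = Mul(Rational(-2221, 574), -481) = Rational(1068301, 574)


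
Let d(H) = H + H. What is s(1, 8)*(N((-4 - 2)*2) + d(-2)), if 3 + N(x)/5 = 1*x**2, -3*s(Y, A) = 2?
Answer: -1402/3 ≈ -467.33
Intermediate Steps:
s(Y, A) = -2/3 (s(Y, A) = -1/3*2 = -2/3)
N(x) = -15 + 5*x**2 (N(x) = -15 + 5*(1*x**2) = -15 + 5*x**2)
d(H) = 2*H
s(1, 8)*(N((-4 - 2)*2) + d(-2)) = -2*((-15 + 5*((-4 - 2)*2)**2) + 2*(-2))/3 = -2*((-15 + 5*(-6*2)**2) - 4)/3 = -2*((-15 + 5*(-12)**2) - 4)/3 = -2*((-15 + 5*144) - 4)/3 = -2*((-15 + 720) - 4)/3 = -2*(705 - 4)/3 = -2/3*701 = -1402/3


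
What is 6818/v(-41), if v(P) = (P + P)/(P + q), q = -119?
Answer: 545440/41 ≈ 13303.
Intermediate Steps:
v(P) = 2*P/(-119 + P) (v(P) = (P + P)/(P - 119) = (2*P)/(-119 + P) = 2*P/(-119 + P))
6818/v(-41) = 6818/((2*(-41)/(-119 - 41))) = 6818/((2*(-41)/(-160))) = 6818/((2*(-41)*(-1/160))) = 6818/(41/80) = 6818*(80/41) = 545440/41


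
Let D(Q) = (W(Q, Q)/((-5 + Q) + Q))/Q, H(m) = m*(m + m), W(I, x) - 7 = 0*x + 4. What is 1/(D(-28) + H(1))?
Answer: 1708/3427 ≈ 0.49839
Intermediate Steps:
W(I, x) = 11 (W(I, x) = 7 + (0*x + 4) = 7 + (0 + 4) = 7 + 4 = 11)
H(m) = 2*m**2 (H(m) = m*(2*m) = 2*m**2)
D(Q) = 11/(Q*(-5 + 2*Q)) (D(Q) = (11/((-5 + Q) + Q))/Q = (11/(-5 + 2*Q))/Q = 11/(Q*(-5 + 2*Q)))
1/(D(-28) + H(1)) = 1/(11/(-28*(-5 + 2*(-28))) + 2*1**2) = 1/(11*(-1/28)/(-5 - 56) + 2*1) = 1/(11*(-1/28)/(-61) + 2) = 1/(11*(-1/28)*(-1/61) + 2) = 1/(11/1708 + 2) = 1/(3427/1708) = 1708/3427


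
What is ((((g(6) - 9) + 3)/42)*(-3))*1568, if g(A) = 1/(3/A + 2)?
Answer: 3136/5 ≈ 627.20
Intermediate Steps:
g(A) = 1/(2 + 3/A)
((((g(6) - 9) + 3)/42)*(-3))*1568 = ((((6/(3 + 2*6) - 9) + 3)/42)*(-3))*1568 = ((((6/(3 + 12) - 9) + 3)*(1/42))*(-3))*1568 = ((((6/15 - 9) + 3)*(1/42))*(-3))*1568 = ((((6*(1/15) - 9) + 3)*(1/42))*(-3))*1568 = ((((⅖ - 9) + 3)*(1/42))*(-3))*1568 = (((-43/5 + 3)*(1/42))*(-3))*1568 = (-28/5*1/42*(-3))*1568 = -2/15*(-3)*1568 = (⅖)*1568 = 3136/5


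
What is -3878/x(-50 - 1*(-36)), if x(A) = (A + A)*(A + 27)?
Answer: 277/26 ≈ 10.654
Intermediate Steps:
x(A) = 2*A*(27 + A) (x(A) = (2*A)*(27 + A) = 2*A*(27 + A))
-3878/x(-50 - 1*(-36)) = -3878*1/(2*(-50 - 1*(-36))*(27 + (-50 - 1*(-36)))) = -3878*1/(2*(-50 + 36)*(27 + (-50 + 36))) = -3878*(-1/(28*(27 - 14))) = -3878/(2*(-14)*13) = -3878/(-364) = -3878*(-1/364) = 277/26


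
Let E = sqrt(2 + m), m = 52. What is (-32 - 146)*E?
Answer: -534*sqrt(6) ≈ -1308.0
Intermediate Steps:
E = 3*sqrt(6) (E = sqrt(2 + 52) = sqrt(54) = 3*sqrt(6) ≈ 7.3485)
(-32 - 146)*E = (-32 - 146)*(3*sqrt(6)) = -534*sqrt(6)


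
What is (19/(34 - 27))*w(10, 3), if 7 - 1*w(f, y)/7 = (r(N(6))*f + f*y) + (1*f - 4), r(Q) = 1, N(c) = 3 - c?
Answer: -741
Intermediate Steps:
w(f, y) = 77 - 14*f - 7*f*y (w(f, y) = 49 - 7*((1*f + f*y) + (1*f - 4)) = 49 - 7*((f + f*y) + (f - 4)) = 49 - 7*((f + f*y) + (-4 + f)) = 49 - 7*(-4 + 2*f + f*y) = 49 + (28 - 14*f - 7*f*y) = 77 - 14*f - 7*f*y)
(19/(34 - 27))*w(10, 3) = (19/(34 - 27))*(77 - 14*10 - 7*10*3) = (19/7)*(77 - 140 - 210) = (19*(⅐))*(-273) = (19/7)*(-273) = -741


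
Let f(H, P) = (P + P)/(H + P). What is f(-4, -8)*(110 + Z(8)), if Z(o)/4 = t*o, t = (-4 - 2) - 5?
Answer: -968/3 ≈ -322.67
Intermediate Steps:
f(H, P) = 2*P/(H + P) (f(H, P) = (2*P)/(H + P) = 2*P/(H + P))
t = -11 (t = -6 - 5 = -11)
Z(o) = -44*o (Z(o) = 4*(-11*o) = -44*o)
f(-4, -8)*(110 + Z(8)) = (2*(-8)/(-4 - 8))*(110 - 44*8) = (2*(-8)/(-12))*(110 - 352) = (2*(-8)*(-1/12))*(-242) = (4/3)*(-242) = -968/3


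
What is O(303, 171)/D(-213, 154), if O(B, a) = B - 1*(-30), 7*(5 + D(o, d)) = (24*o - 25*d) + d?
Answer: -63/239 ≈ -0.26360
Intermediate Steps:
D(o, d) = -5 - 24*d/7 + 24*o/7 (D(o, d) = -5 + ((24*o - 25*d) + d)/7 = -5 + ((-25*d + 24*o) + d)/7 = -5 + (-24*d + 24*o)/7 = -5 + (-24*d/7 + 24*o/7) = -5 - 24*d/7 + 24*o/7)
O(B, a) = 30 + B (O(B, a) = B + 30 = 30 + B)
O(303, 171)/D(-213, 154) = (30 + 303)/(-5 - 24/7*154 + (24/7)*(-213)) = 333/(-5 - 528 - 5112/7) = 333/(-8843/7) = 333*(-7/8843) = -63/239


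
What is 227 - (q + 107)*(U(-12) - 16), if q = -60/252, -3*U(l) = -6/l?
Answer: 123038/63 ≈ 1953.0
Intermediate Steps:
U(l) = 2/l (U(l) = -(-2)/l = 2/l)
q = -5/21 (q = -60*1/252 = -5/21 ≈ -0.23810)
227 - (q + 107)*(U(-12) - 16) = 227 - (-5/21 + 107)*(2/(-12) - 16) = 227 - 2242*(2*(-1/12) - 16)/21 = 227 - 2242*(-1/6 - 16)/21 = 227 - 2242*(-97)/(21*6) = 227 - 1*(-108737/63) = 227 + 108737/63 = 123038/63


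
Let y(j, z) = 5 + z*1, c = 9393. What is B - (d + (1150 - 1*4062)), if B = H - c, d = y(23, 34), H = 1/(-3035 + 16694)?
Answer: -89056679/13659 ≈ -6520.0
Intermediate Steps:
H = 1/13659 ≈ 7.3212e-5
y(j, z) = 5 + z
d = 39 (d = 5 + 34 = 39)
B = -128298986/13659 (B = 1/13659 - 1*9393 = 1/13659 - 9393 = -128298986/13659 ≈ -9393.0)
B - (d + (1150 - 1*4062)) = -128298986/13659 - (39 + (1150 - 1*4062)) = -128298986/13659 - (39 + (1150 - 4062)) = -128298986/13659 - (39 - 2912) = -128298986/13659 - 1*(-2873) = -128298986/13659 + 2873 = -89056679/13659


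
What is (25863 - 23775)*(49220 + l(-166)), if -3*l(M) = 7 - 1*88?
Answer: 102827736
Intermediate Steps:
l(M) = 27 (l(M) = -(7 - 1*88)/3 = -(7 - 88)/3 = -1/3*(-81) = 27)
(25863 - 23775)*(49220 + l(-166)) = (25863 - 23775)*(49220 + 27) = 2088*49247 = 102827736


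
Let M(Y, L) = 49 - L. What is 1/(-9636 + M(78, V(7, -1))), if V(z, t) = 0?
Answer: -1/9587 ≈ -0.00010431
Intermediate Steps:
1/(-9636 + M(78, V(7, -1))) = 1/(-9636 + (49 - 1*0)) = 1/(-9636 + (49 + 0)) = 1/(-9636 + 49) = 1/(-9587) = -1/9587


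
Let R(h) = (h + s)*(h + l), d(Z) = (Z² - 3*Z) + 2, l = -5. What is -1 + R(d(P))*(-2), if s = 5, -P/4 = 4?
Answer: -187223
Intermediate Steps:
P = -16 (P = -4*4 = -16)
d(Z) = 2 + Z² - 3*Z
R(h) = (-5 + h)*(5 + h) (R(h) = (h + 5)*(h - 5) = (5 + h)*(-5 + h) = (-5 + h)*(5 + h))
-1 + R(d(P))*(-2) = -1 + (-25 + (2 + (-16)² - 3*(-16))²)*(-2) = -1 + (-25 + (2 + 256 + 48)²)*(-2) = -1 + (-25 + 306²)*(-2) = -1 + (-25 + 93636)*(-2) = -1 + 93611*(-2) = -1 - 187222 = -187223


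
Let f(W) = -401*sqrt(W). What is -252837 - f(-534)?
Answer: -252837 + 401*I*sqrt(534) ≈ -2.5284e+5 + 9266.5*I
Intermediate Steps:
-252837 - f(-534) = -252837 - (-401)*sqrt(-534) = -252837 - (-401)*I*sqrt(534) = -252837 + 401*I*sqrt(534)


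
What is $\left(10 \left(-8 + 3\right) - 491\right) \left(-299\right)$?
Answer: $161759$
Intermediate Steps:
$\left(10 \left(-8 + 3\right) - 491\right) \left(-299\right) = \left(10 \left(-5\right) - 491\right) \left(-299\right) = \left(-50 - 491\right) \left(-299\right) = \left(-541\right) \left(-299\right) = 161759$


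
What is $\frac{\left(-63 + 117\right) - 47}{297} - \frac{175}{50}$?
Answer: $- \frac{2065}{594} \approx -3.4764$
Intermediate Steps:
$\frac{\left(-63 + 117\right) - 47}{297} - \frac{175}{50} = \left(54 - 47\right) \frac{1}{297} - \frac{7}{2} = 7 \cdot \frac{1}{297} - \frac{7}{2} = \frac{7}{297} - \frac{7}{2} = - \frac{2065}{594}$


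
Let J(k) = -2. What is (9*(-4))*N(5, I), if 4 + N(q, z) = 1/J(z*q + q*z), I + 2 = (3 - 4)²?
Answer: 162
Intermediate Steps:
I = -1 (I = -2 + (3 - 4)² = -2 + (-1)² = -2 + 1 = -1)
N(q, z) = -9/2 (N(q, z) = -4 + 1/(-2) = -4 + 1*(-½) = -4 - ½ = -9/2)
(9*(-4))*N(5, I) = (9*(-4))*(-9/2) = -36*(-9/2) = 162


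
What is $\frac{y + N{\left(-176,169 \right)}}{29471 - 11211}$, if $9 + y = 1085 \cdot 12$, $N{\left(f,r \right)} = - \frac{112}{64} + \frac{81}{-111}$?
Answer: $\frac{1925261}{2702480} \approx 0.71241$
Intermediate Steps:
$N{\left(f,r \right)} = - \frac{367}{148}$ ($N{\left(f,r \right)} = \left(-112\right) \frac{1}{64} + 81 \left(- \frac{1}{111}\right) = - \frac{7}{4} - \frac{27}{37} = - \frac{367}{148}$)
$y = 13011$ ($y = -9 + 1085 \cdot 12 = -9 + 13020 = 13011$)
$\frac{y + N{\left(-176,169 \right)}}{29471 - 11211} = \frac{13011 - \frac{367}{148}}{29471 - 11211} = \frac{1925261}{148 \left(29471 - 11211\right)} = \frac{1925261}{148 \cdot 18260} = \frac{1925261}{148} \cdot \frac{1}{18260} = \frac{1925261}{2702480}$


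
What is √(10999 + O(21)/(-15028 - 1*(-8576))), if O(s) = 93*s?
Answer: √114464278735/3226 ≈ 104.87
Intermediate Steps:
√(10999 + O(21)/(-15028 - 1*(-8576))) = √(10999 + (93*21)/(-15028 - 1*(-8576))) = √(10999 + 1953/(-15028 + 8576)) = √(10999 + 1953/(-6452)) = √(10999 + 1953*(-1/6452)) = √(10999 - 1953/6452) = √(70963595/6452) = √114464278735/3226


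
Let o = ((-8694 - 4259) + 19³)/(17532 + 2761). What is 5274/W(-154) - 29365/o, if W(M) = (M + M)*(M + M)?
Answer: 1284769635869/13138664 ≈ 97785.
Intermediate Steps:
W(M) = 4*M² (W(M) = (2*M)*(2*M) = 4*M²)
o = -6094/20293 (o = (-12953 + 6859)/20293 = -6094*1/20293 = -6094/20293 ≈ -0.30030)
5274/W(-154) - 29365/o = 5274/((4*(-154)²)) - 29365/(-6094/20293) = 5274/((4*23716)) - 29365*(-20293/6094) = 5274/94864 + 595903945/6094 = 5274*(1/94864) + 595903945/6094 = 2637/47432 + 595903945/6094 = 1284769635869/13138664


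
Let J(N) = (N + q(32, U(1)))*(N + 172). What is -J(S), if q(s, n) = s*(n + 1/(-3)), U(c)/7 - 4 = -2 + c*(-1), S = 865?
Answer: -3354695/3 ≈ -1.1182e+6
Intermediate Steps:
U(c) = 14 - 7*c (U(c) = 28 + 7*(-2 + c*(-1)) = 28 + 7*(-2 - c) = 28 + (-14 - 7*c) = 14 - 7*c)
q(s, n) = s*(-1/3 + n) (q(s, n) = s*(n - 1/3) = s*(-1/3 + n))
J(N) = (172 + N)*(640/3 + N) (J(N) = (N + 32*(-1/3 + (14 - 7*1)))*(N + 172) = (N + 32*(-1/3 + (14 - 7)))*(172 + N) = (N + 32*(-1/3 + 7))*(172 + N) = (N + 32*(20/3))*(172 + N) = (N + 640/3)*(172 + N) = (640/3 + N)*(172 + N) = (172 + N)*(640/3 + N))
-J(S) = -(110080/3 + 865**2 + (1156/3)*865) = -(110080/3 + 748225 + 999940/3) = -1*3354695/3 = -3354695/3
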